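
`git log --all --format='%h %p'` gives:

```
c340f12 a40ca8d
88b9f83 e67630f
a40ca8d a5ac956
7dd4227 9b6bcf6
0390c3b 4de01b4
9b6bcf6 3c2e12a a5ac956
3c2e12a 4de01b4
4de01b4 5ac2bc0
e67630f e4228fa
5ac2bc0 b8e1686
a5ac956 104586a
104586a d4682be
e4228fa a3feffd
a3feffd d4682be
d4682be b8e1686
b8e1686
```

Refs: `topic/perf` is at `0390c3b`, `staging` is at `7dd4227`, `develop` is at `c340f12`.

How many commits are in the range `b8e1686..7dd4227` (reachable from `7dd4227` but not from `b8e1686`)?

Reachable from 7dd4227: {104586a, 3c2e12a, 4de01b4, 5ac2bc0, 7dd4227, 9b6bcf6, a5ac956, b8e1686, d4682be}.
Reachable from b8e1686: {b8e1686}.
In 7dd4227's history but not b8e1686's: {104586a, 3c2e12a, 4de01b4, 5ac2bc0, 7dd4227, 9b6bcf6, a5ac956, d4682be} — 8 commits.

8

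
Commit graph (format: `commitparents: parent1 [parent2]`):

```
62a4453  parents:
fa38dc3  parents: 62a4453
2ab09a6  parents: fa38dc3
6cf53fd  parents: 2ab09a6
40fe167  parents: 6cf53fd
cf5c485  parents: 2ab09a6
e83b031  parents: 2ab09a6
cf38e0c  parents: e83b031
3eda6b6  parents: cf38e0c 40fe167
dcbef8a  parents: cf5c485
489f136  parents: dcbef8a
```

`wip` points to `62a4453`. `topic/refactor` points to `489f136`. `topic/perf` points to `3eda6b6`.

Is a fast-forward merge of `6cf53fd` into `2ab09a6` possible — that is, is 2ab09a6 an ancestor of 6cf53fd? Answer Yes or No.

Yes

A fast-forward from 2ab09a6 to 6cf53fd is possible iff 2ab09a6 is an ancestor of 6cf53fd.
Ancestors of 6cf53fd: {2ab09a6, 62a4453, 6cf53fd, fa38dc3}.
2ab09a6 is among them, so fast-forward is possible.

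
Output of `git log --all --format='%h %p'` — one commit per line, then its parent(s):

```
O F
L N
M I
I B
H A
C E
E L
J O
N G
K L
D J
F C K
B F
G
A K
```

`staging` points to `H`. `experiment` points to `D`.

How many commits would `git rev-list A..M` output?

Reachable from M: {B, C, E, F, G, I, K, L, M, N}.
Reachable from A: {A, G, K, L, N}.
In M's history but not A's: {B, C, E, F, I, M} — 6 commits.

6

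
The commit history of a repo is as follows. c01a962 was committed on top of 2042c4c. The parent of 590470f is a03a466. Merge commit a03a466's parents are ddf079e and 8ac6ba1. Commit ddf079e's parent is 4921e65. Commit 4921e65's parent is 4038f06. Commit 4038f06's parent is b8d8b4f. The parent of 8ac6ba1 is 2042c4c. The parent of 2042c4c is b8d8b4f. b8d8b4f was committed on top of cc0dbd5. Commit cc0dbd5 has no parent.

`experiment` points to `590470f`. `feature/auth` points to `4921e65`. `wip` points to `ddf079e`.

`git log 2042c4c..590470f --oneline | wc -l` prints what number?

6

Reachable from 590470f: {2042c4c, 4038f06, 4921e65, 590470f, 8ac6ba1, a03a466, b8d8b4f, cc0dbd5, ddf079e}.
Reachable from 2042c4c: {2042c4c, b8d8b4f, cc0dbd5}.
In 590470f's history but not 2042c4c's: {4038f06, 4921e65, 590470f, 8ac6ba1, a03a466, ddf079e} — 6 commits.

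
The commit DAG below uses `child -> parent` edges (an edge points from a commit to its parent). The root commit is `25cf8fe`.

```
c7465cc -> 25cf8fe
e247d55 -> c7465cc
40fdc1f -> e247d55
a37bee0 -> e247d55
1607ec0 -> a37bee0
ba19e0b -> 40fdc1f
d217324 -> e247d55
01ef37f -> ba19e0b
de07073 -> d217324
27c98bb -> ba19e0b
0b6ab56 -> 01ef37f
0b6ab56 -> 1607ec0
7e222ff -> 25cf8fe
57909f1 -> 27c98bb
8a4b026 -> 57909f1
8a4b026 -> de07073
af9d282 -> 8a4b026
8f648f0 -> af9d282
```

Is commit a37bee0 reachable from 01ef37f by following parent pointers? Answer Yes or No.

No

Ancestors of 01ef37f: {01ef37f, 25cf8fe, 40fdc1f, ba19e0b, c7465cc, e247d55}.
a37bee0 is not in that set, so it is not an ancestor of 01ef37f.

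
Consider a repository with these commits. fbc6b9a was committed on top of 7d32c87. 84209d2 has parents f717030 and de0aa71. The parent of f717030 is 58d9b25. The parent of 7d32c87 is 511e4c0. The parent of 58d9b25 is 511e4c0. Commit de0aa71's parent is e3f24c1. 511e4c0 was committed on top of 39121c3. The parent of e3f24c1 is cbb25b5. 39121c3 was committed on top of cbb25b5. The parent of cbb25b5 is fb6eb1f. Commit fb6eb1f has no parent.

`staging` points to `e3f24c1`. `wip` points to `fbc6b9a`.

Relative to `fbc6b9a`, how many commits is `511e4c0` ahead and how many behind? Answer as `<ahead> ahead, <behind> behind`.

Reachable from 511e4c0: {39121c3, 511e4c0, cbb25b5, fb6eb1f}.
Reachable from fbc6b9a: {39121c3, 511e4c0, 7d32c87, cbb25b5, fb6eb1f, fbc6b9a}.
Only in 511e4c0's history (ahead): {} — 0.
Only in fbc6b9a's history (behind): {7d32c87, fbc6b9a} — 2.

0 ahead, 2 behind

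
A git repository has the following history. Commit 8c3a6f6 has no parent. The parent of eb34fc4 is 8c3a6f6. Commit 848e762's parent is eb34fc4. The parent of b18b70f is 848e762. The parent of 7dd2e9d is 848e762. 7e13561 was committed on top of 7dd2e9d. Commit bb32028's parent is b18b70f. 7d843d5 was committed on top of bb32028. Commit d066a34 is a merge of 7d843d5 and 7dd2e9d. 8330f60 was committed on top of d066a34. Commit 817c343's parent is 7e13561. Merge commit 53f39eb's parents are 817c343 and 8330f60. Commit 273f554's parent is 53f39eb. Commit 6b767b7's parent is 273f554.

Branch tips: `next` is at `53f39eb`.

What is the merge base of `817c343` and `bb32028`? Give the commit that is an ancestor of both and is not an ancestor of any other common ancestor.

848e762

Ancestors of 817c343: {7dd2e9d, 7e13561, 817c343, 848e762, 8c3a6f6, eb34fc4}.
Ancestors of bb32028: {848e762, 8c3a6f6, b18b70f, bb32028, eb34fc4}.
Common ancestors: {848e762, 8c3a6f6, eb34fc4}.
Among these, 848e762 is not an ancestor of any other common ancestor — it is the merge base.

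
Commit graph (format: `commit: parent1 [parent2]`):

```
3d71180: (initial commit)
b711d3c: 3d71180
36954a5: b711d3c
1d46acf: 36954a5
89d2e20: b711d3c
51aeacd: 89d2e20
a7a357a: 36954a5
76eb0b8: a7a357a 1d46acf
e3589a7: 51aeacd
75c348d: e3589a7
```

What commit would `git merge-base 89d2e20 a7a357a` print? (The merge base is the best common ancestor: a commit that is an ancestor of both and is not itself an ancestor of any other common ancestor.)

b711d3c

Ancestors of 89d2e20: {3d71180, 89d2e20, b711d3c}.
Ancestors of a7a357a: {36954a5, 3d71180, a7a357a, b711d3c}.
Common ancestors: {3d71180, b711d3c}.
Among these, b711d3c is not an ancestor of any other common ancestor — it is the merge base.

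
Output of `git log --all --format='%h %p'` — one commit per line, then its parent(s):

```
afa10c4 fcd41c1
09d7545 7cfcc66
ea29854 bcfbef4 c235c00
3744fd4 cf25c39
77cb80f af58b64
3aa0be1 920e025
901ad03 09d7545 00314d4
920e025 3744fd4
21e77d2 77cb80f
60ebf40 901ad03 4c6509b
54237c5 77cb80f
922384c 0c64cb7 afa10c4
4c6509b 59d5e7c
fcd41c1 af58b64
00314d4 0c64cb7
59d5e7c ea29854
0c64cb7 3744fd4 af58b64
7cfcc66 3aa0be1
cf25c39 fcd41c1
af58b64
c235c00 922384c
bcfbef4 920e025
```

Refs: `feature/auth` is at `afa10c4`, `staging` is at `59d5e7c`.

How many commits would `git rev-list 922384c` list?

Walking parent pointers from 922384c: reachable set = {0c64cb7, 3744fd4, 922384c, af58b64, afa10c4, cf25c39, fcd41c1}.
That is 7 commits.

7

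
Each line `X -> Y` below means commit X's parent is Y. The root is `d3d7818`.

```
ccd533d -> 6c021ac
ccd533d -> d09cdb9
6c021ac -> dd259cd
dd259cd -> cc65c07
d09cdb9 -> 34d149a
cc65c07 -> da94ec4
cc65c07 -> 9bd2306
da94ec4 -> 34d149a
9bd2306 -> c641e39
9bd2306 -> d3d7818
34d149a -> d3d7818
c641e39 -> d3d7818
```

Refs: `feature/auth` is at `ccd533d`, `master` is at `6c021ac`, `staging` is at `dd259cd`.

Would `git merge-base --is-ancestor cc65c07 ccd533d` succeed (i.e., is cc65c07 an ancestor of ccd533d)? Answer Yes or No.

Ancestors of ccd533d (commits reachable by following parents): {34d149a, 6c021ac, 9bd2306, c641e39, cc65c07, ccd533d, d09cdb9, d3d7818, da94ec4, dd259cd}.
cc65c07 is in that set, so it is an ancestor of ccd533d.

Yes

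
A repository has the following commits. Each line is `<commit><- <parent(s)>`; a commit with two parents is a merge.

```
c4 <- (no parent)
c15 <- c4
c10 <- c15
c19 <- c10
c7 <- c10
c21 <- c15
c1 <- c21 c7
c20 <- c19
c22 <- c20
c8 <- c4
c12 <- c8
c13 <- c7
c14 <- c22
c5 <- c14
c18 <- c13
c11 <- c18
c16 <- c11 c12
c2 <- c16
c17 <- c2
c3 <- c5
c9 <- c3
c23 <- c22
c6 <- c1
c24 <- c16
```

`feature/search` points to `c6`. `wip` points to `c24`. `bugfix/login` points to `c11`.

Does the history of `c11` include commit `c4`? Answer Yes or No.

Yes

Ancestors of c11 (commits reachable by following parents): {c10, c11, c13, c15, c18, c4, c7}.
c4 is in that set, so it is an ancestor of c11.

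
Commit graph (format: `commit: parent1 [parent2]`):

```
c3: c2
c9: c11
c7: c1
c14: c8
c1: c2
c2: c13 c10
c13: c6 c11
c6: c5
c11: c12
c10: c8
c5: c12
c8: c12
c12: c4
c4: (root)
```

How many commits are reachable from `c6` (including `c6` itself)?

4

Walking parent pointers from c6: reachable set = {c12, c4, c5, c6}.
That is 4 commits.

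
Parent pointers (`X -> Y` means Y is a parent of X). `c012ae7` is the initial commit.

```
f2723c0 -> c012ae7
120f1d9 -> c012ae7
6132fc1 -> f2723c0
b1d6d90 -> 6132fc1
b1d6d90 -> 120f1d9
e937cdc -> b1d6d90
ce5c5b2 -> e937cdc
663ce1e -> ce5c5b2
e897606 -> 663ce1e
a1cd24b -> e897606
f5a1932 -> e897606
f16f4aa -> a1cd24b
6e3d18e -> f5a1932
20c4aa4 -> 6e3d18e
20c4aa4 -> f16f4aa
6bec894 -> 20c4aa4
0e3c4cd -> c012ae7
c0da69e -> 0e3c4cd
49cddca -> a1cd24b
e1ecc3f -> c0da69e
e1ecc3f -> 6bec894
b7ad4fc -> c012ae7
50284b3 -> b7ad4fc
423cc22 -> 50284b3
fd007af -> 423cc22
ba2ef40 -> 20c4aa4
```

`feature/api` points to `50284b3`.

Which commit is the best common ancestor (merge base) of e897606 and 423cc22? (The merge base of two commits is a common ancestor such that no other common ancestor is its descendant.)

Ancestors of e897606: {120f1d9, 6132fc1, 663ce1e, b1d6d90, c012ae7, ce5c5b2, e897606, e937cdc, f2723c0}.
Ancestors of 423cc22: {423cc22, 50284b3, b7ad4fc, c012ae7}.
Common ancestors: {c012ae7}.
The only common ancestor is c012ae7, so it is the merge base.

c012ae7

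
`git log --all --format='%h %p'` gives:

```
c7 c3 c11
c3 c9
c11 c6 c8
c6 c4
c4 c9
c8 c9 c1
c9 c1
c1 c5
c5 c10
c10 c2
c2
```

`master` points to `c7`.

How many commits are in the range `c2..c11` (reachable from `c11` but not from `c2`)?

8

Reachable from c11: {c1, c10, c11, c2, c4, c5, c6, c8, c9}.
Reachable from c2: {c2}.
In c11's history but not c2's: {c1, c10, c11, c4, c5, c6, c8, c9} — 8 commits.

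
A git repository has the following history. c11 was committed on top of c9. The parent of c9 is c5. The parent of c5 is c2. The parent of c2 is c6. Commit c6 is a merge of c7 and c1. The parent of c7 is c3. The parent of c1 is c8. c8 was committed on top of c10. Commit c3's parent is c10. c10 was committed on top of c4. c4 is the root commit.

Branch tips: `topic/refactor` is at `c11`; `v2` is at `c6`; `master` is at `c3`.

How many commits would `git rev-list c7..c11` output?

Reachable from c11: {c1, c10, c11, c2, c3, c4, c5, c6, c7, c8, c9}.
Reachable from c7: {c10, c3, c4, c7}.
In c11's history but not c7's: {c1, c11, c2, c5, c6, c8, c9} — 7 commits.

7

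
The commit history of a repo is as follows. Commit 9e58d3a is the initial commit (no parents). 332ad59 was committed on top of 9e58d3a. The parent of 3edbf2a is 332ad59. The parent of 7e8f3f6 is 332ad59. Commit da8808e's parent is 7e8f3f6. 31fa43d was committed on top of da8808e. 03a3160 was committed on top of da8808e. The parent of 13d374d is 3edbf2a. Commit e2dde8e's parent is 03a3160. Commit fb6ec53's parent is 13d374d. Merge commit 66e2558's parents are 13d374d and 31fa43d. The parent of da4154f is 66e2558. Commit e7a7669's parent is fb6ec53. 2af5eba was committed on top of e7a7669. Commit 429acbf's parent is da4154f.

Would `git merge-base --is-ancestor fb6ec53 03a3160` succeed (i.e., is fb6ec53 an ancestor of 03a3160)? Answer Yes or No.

No

Ancestors of 03a3160: {03a3160, 332ad59, 7e8f3f6, 9e58d3a, da8808e}.
fb6ec53 is not in that set, so it is not an ancestor of 03a3160.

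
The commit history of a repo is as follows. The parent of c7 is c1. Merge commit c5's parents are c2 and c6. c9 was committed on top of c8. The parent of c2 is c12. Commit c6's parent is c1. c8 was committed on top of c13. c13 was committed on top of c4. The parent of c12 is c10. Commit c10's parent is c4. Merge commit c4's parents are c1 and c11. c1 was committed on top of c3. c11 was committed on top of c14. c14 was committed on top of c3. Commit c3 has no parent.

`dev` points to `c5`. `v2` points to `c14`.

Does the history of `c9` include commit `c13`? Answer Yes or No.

Yes

Ancestors of c9 (commits reachable by following parents): {c1, c11, c13, c14, c3, c4, c8, c9}.
c13 is in that set, so it is an ancestor of c9.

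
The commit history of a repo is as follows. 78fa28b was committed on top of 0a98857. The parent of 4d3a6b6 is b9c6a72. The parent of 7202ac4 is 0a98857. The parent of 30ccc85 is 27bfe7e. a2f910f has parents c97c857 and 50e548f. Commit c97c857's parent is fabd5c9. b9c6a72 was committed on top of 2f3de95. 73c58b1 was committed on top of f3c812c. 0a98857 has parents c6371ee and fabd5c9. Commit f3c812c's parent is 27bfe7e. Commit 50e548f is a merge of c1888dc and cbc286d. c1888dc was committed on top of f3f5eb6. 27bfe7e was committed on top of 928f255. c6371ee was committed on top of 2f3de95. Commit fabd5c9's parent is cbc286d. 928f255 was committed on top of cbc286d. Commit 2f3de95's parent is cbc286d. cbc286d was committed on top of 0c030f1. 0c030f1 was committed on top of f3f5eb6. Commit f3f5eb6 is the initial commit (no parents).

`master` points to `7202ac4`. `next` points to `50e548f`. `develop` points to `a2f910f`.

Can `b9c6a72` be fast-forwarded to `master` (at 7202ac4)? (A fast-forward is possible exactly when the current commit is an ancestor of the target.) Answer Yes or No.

A fast-forward from b9c6a72 to 7202ac4 is possible iff b9c6a72 is an ancestor of 7202ac4.
Ancestors of 7202ac4: {0a98857, 0c030f1, 2f3de95, 7202ac4, c6371ee, cbc286d, f3f5eb6, fabd5c9}.
b9c6a72 is not among them, so fast-forward is not possible.

No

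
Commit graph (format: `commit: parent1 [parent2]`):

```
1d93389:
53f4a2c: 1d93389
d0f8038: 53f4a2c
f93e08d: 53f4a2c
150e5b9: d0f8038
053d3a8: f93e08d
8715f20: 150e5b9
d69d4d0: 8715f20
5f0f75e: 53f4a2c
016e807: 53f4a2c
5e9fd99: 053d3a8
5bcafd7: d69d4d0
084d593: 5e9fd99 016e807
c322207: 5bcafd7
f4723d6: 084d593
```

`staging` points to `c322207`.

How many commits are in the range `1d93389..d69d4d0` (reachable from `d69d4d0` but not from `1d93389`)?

5

Reachable from d69d4d0: {150e5b9, 1d93389, 53f4a2c, 8715f20, d0f8038, d69d4d0}.
Reachable from 1d93389: {1d93389}.
In d69d4d0's history but not 1d93389's: {150e5b9, 53f4a2c, 8715f20, d0f8038, d69d4d0} — 5 commits.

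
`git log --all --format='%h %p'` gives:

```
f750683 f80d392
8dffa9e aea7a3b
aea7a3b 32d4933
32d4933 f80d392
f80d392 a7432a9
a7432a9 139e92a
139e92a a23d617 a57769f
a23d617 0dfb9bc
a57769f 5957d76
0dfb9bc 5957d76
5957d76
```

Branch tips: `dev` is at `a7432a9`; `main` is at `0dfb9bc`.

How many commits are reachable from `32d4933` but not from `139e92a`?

3

Reachable from 32d4933: {0dfb9bc, 139e92a, 32d4933, 5957d76, a23d617, a57769f, a7432a9, f80d392}.
Reachable from 139e92a: {0dfb9bc, 139e92a, 5957d76, a23d617, a57769f}.
In 32d4933's history but not 139e92a's: {32d4933, a7432a9, f80d392} — 3 commits.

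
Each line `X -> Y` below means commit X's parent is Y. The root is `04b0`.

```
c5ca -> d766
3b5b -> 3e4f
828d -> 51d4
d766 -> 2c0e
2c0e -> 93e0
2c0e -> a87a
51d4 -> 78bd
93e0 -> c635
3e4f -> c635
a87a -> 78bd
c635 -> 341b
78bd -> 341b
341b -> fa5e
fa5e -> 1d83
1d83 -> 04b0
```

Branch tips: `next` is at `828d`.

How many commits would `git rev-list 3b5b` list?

7

Walking parent pointers from 3b5b: reachable set = {04b0, 1d83, 341b, 3b5b, 3e4f, c635, fa5e}.
That is 7 commits.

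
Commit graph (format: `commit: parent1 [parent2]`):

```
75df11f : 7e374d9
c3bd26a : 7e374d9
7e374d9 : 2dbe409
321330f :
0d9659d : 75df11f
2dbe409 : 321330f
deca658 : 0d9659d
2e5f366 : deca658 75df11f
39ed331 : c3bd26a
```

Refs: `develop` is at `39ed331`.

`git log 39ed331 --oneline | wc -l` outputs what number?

5

Walking parent pointers from 39ed331: reachable set = {2dbe409, 321330f, 39ed331, 7e374d9, c3bd26a}.
That is 5 commits.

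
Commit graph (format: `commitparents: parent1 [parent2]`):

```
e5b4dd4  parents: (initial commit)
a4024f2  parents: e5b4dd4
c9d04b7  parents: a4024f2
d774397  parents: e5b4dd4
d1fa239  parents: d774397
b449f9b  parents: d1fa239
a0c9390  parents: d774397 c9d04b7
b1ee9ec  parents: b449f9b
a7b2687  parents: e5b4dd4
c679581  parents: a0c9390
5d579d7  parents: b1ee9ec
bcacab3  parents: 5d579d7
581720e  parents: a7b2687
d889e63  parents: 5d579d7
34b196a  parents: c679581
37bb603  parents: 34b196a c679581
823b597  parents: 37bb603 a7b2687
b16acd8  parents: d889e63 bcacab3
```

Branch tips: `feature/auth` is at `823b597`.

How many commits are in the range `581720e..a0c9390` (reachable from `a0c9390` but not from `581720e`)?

4

Reachable from a0c9390: {a0c9390, a4024f2, c9d04b7, d774397, e5b4dd4}.
Reachable from 581720e: {581720e, a7b2687, e5b4dd4}.
In a0c9390's history but not 581720e's: {a0c9390, a4024f2, c9d04b7, d774397} — 4 commits.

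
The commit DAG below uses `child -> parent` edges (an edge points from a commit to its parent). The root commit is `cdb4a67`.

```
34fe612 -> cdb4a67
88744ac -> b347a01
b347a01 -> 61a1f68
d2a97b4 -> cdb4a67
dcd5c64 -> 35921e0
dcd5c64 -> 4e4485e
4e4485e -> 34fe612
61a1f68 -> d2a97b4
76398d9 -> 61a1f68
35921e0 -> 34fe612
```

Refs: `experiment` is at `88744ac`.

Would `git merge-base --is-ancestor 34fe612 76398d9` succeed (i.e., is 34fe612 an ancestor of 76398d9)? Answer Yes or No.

Ancestors of 76398d9: {61a1f68, 76398d9, cdb4a67, d2a97b4}.
34fe612 is not in that set, so it is not an ancestor of 76398d9.

No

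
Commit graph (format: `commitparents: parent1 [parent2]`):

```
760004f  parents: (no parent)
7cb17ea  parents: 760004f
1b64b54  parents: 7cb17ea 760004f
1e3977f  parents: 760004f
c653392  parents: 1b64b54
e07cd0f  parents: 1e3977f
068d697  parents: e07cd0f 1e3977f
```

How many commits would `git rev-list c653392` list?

Walking parent pointers from c653392: reachable set = {1b64b54, 760004f, 7cb17ea, c653392}.
That is 4 commits.

4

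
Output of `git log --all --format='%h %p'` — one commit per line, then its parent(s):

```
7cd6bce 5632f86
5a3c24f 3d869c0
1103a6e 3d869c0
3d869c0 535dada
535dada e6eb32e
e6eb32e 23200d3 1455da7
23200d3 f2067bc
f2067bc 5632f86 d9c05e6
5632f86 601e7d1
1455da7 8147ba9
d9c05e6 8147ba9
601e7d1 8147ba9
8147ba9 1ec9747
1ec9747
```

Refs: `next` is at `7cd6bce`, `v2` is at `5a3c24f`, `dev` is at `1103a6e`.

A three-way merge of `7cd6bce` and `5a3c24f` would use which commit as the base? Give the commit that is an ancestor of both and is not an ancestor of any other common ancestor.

Ancestors of 7cd6bce: {1ec9747, 5632f86, 601e7d1, 7cd6bce, 8147ba9}.
Ancestors of 5a3c24f: {1455da7, 1ec9747, 23200d3, 3d869c0, 535dada, 5632f86, 5a3c24f, 601e7d1, 8147ba9, d9c05e6, e6eb32e, f2067bc}.
Common ancestors: {1ec9747, 5632f86, 601e7d1, 8147ba9}.
Among these, 5632f86 is not an ancestor of any other common ancestor — it is the merge base.

5632f86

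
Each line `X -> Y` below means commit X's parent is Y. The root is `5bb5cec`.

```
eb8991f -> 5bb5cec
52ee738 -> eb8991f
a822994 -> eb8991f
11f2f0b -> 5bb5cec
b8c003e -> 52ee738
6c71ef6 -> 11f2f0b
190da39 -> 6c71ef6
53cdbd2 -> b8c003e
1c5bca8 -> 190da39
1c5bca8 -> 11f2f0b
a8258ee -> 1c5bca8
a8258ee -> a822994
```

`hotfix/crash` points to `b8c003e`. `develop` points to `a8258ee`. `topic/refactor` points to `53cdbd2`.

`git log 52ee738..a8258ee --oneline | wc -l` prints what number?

Reachable from a8258ee: {11f2f0b, 190da39, 1c5bca8, 5bb5cec, 6c71ef6, a822994, a8258ee, eb8991f}.
Reachable from 52ee738: {52ee738, 5bb5cec, eb8991f}.
In a8258ee's history but not 52ee738's: {11f2f0b, 190da39, 1c5bca8, 6c71ef6, a822994, a8258ee} — 6 commits.

6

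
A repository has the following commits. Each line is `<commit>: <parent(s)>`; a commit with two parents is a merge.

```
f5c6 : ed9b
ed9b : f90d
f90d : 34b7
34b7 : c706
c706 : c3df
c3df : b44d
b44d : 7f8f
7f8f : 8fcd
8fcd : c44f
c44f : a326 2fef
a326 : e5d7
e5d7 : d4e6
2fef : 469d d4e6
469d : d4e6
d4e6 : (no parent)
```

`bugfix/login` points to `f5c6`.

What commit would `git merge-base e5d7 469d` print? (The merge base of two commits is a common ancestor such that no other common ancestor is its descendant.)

Ancestors of e5d7: {d4e6, e5d7}.
Ancestors of 469d: {469d, d4e6}.
Common ancestors: {d4e6}.
The only common ancestor is d4e6, so it is the merge base.

d4e6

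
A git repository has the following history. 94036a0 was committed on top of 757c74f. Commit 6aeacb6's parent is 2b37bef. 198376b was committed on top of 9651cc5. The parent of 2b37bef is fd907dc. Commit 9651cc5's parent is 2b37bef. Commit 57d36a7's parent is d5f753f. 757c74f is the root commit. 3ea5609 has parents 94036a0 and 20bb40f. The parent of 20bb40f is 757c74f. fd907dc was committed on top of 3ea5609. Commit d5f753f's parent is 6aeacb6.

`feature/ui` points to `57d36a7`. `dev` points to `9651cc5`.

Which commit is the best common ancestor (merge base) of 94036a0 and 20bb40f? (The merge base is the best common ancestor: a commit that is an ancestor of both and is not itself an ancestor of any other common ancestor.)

757c74f

Ancestors of 94036a0: {757c74f, 94036a0}.
Ancestors of 20bb40f: {20bb40f, 757c74f}.
Common ancestors: {757c74f}.
The only common ancestor is 757c74f, so it is the merge base.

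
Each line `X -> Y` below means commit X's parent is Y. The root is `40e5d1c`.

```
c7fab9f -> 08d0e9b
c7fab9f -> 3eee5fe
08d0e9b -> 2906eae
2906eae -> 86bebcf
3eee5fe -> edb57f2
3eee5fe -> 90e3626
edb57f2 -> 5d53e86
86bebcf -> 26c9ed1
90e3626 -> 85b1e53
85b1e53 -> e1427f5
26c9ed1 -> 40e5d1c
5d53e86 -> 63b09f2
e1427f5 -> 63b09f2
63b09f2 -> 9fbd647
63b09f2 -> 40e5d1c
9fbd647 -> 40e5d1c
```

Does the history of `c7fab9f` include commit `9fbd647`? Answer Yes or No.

Yes

Ancestors of c7fab9f (commits reachable by following parents): {08d0e9b, 26c9ed1, 2906eae, 3eee5fe, 40e5d1c, 5d53e86, 63b09f2, 85b1e53, 86bebcf, 90e3626, 9fbd647, c7fab9f, e1427f5, edb57f2}.
9fbd647 is in that set, so it is an ancestor of c7fab9f.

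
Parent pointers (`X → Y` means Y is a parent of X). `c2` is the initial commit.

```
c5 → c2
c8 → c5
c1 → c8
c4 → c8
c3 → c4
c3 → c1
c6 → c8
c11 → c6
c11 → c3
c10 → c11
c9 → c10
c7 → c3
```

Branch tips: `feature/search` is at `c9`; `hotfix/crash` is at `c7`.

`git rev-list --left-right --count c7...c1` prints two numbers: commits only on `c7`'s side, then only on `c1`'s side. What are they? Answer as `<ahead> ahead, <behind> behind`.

Reachable from c7: {c1, c2, c3, c4, c5, c7, c8}.
Reachable from c1: {c1, c2, c5, c8}.
Only in c7's history (ahead): {c3, c4, c7} — 3.
Only in c1's history (behind): {} — 0.

3 ahead, 0 behind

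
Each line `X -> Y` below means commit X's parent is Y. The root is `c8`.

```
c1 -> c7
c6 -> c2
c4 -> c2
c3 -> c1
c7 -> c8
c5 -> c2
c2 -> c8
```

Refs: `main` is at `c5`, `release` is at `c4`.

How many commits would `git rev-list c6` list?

Walking parent pointers from c6: reachable set = {c2, c6, c8}.
That is 3 commits.

3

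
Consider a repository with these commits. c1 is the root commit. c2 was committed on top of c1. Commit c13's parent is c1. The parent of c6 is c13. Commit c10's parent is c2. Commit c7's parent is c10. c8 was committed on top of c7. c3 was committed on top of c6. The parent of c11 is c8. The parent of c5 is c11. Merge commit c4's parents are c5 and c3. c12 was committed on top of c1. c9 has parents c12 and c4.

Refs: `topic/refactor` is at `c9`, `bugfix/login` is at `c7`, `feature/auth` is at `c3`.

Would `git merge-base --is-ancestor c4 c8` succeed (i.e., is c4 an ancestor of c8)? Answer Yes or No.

No

Ancestors of c8: {c1, c10, c2, c7, c8}.
c4 is not in that set, so it is not an ancestor of c8.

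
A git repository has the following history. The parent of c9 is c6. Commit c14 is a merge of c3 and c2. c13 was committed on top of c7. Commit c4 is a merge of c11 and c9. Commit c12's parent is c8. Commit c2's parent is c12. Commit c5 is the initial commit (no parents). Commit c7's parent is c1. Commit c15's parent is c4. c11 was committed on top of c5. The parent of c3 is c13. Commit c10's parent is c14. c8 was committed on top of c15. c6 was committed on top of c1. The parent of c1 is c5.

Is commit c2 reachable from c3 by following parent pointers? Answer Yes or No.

No

Ancestors of c3: {c1, c13, c3, c5, c7}.
c2 is not in that set, so it is not an ancestor of c3.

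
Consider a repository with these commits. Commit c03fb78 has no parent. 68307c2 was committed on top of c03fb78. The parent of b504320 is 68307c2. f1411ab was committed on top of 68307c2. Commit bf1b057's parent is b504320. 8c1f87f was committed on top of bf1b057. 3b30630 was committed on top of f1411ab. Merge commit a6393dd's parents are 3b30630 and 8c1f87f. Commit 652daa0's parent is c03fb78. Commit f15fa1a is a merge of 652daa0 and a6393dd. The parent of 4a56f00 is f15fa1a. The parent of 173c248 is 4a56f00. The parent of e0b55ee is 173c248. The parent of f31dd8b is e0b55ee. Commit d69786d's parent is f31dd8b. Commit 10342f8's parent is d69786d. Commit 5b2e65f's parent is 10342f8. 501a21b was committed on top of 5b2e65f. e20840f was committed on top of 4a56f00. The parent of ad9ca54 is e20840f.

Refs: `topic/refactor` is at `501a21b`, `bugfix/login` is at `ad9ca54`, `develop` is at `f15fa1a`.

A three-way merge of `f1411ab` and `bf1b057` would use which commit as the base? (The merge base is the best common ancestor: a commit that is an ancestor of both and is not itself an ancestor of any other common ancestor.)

Ancestors of f1411ab: {68307c2, c03fb78, f1411ab}.
Ancestors of bf1b057: {68307c2, b504320, bf1b057, c03fb78}.
Common ancestors: {68307c2, c03fb78}.
Among these, 68307c2 is not an ancestor of any other common ancestor — it is the merge base.

68307c2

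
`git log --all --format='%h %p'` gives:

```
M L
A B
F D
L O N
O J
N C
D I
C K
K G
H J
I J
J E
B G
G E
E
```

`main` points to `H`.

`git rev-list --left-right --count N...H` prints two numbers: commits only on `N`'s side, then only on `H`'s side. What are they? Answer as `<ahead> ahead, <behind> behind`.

4 ahead, 2 behind

Reachable from N: {C, E, G, K, N}.
Reachable from H: {E, H, J}.
Only in N's history (ahead): {C, G, K, N} — 4.
Only in H's history (behind): {H, J} — 2.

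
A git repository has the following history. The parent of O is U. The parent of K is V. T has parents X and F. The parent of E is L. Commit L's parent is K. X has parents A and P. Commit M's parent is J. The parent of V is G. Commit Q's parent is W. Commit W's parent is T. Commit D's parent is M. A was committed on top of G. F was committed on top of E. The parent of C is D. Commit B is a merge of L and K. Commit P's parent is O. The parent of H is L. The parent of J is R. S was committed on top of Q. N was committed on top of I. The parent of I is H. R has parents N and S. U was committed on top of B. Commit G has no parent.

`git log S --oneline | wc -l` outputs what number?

16

Walking parent pointers from S: reachable set = {A, B, E, F, G, K, L, O, P, Q, S, T, U, V, W, X}.
That is 16 commits.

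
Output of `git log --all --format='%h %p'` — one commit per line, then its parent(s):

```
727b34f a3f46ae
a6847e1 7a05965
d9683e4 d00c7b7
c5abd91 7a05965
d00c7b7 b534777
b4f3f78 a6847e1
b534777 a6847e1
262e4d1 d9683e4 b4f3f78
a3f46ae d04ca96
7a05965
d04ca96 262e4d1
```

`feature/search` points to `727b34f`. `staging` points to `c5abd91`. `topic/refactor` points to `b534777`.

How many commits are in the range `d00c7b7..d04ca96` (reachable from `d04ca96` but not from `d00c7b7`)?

4

Reachable from d04ca96: {262e4d1, 7a05965, a6847e1, b4f3f78, b534777, d00c7b7, d04ca96, d9683e4}.
Reachable from d00c7b7: {7a05965, a6847e1, b534777, d00c7b7}.
In d04ca96's history but not d00c7b7's: {262e4d1, b4f3f78, d04ca96, d9683e4} — 4 commits.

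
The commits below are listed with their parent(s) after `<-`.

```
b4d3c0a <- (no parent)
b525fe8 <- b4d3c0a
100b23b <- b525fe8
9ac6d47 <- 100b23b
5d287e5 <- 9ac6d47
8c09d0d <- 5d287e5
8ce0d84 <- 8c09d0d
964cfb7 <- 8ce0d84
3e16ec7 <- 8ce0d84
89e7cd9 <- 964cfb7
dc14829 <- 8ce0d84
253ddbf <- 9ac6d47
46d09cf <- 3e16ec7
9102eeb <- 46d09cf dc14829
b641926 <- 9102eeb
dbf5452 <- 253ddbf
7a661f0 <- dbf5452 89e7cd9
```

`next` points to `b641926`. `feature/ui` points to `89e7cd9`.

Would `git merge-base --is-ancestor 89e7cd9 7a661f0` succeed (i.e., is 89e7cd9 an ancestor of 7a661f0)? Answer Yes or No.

Ancestors of 7a661f0 (commits reachable by following parents): {100b23b, 253ddbf, 5d287e5, 7a661f0, 89e7cd9, 8c09d0d, 8ce0d84, 964cfb7, 9ac6d47, b4d3c0a, b525fe8, dbf5452}.
89e7cd9 is in that set, so it is an ancestor of 7a661f0.

Yes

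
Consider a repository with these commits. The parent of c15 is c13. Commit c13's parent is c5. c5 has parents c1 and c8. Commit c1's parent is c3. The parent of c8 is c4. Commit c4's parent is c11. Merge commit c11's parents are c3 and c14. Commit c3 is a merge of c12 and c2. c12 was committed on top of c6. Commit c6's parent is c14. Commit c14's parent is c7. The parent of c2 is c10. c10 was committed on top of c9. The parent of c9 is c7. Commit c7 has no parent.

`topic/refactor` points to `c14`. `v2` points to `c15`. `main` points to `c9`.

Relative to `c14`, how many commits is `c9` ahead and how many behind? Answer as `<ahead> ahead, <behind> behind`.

Reachable from c9: {c7, c9}.
Reachable from c14: {c14, c7}.
Only in c9's history (ahead): {c9} — 1.
Only in c14's history (behind): {c14} — 1.

1 ahead, 1 behind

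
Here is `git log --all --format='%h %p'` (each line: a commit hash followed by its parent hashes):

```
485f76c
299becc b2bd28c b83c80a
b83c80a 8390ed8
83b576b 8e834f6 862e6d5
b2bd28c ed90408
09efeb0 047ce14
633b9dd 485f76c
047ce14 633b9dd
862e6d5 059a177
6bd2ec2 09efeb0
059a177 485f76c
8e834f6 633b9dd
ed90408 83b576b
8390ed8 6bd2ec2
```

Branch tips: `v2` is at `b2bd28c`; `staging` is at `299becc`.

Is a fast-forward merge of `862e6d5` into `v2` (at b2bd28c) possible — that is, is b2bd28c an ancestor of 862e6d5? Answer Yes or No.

No

A fast-forward from b2bd28c to 862e6d5 is possible iff b2bd28c is an ancestor of 862e6d5.
Ancestors of 862e6d5: {059a177, 485f76c, 862e6d5}.
b2bd28c is not among them, so fast-forward is not possible.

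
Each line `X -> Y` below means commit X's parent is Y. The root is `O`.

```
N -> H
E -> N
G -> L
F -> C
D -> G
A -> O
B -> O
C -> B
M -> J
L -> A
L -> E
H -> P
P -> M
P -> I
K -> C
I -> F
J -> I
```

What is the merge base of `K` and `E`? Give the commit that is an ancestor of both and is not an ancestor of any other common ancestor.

C

Ancestors of K: {B, C, K, O}.
Ancestors of E: {B, C, E, F, H, I, J, M, N, O, P}.
Common ancestors: {B, C, O}.
Among these, C is not an ancestor of any other common ancestor — it is the merge base.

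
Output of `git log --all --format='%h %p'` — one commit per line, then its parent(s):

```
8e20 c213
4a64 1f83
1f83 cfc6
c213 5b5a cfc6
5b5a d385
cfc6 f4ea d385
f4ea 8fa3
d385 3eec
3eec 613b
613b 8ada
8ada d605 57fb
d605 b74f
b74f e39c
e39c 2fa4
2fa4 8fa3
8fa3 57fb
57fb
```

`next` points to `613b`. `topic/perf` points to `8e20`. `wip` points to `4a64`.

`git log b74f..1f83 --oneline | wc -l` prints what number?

Reachable from 1f83: {1f83, 2fa4, 3eec, 57fb, 613b, 8ada, 8fa3, b74f, cfc6, d385, d605, e39c, f4ea}.
Reachable from b74f: {2fa4, 57fb, 8fa3, b74f, e39c}.
In 1f83's history but not b74f's: {1f83, 3eec, 613b, 8ada, cfc6, d385, d605, f4ea} — 8 commits.

8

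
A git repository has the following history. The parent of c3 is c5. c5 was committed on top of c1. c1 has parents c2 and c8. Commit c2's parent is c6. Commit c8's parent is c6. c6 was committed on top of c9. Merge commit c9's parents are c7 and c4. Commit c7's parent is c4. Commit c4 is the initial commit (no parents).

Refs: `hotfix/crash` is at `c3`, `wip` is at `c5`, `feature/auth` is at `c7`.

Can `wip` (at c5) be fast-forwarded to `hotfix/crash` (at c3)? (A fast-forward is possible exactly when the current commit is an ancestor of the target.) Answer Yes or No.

Yes

A fast-forward from c5 to c3 is possible iff c5 is an ancestor of c3.
Ancestors of c3: {c1, c2, c3, c4, c5, c6, c7, c8, c9}.
c5 is among them, so fast-forward is possible.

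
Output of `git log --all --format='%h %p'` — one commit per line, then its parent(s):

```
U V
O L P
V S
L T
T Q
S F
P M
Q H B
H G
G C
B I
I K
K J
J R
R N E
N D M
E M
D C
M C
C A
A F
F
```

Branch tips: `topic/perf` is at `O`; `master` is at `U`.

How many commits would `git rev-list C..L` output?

14

Reachable from L: {A, B, C, D, E, F, G, H, I, J, K, L, M, N, Q, R, T}.
Reachable from C: {A, C, F}.
In L's history but not C's: {B, D, E, G, H, I, J, K, L, M, N, Q, R, T} — 14 commits.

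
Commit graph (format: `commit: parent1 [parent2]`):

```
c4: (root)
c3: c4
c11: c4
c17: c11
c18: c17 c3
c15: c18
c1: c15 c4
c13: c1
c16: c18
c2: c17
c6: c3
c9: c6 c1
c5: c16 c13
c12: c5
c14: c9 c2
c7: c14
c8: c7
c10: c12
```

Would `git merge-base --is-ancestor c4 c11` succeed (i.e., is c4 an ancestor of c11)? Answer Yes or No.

Yes

Ancestors of c11 (commits reachable by following parents): {c11, c4}.
c4 is in that set, so it is an ancestor of c11.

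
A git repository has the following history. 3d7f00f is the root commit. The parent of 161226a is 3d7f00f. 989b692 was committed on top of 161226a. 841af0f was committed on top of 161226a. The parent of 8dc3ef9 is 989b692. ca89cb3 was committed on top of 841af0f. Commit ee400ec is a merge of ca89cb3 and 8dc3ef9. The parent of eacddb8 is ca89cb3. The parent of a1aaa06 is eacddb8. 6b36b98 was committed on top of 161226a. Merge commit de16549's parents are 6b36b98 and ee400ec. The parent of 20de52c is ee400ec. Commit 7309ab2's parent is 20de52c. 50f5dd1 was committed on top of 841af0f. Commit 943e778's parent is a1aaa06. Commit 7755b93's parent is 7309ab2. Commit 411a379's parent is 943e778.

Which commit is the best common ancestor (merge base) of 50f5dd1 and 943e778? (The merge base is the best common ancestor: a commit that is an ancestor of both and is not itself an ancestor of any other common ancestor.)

841af0f

Ancestors of 50f5dd1: {161226a, 3d7f00f, 50f5dd1, 841af0f}.
Ancestors of 943e778: {161226a, 3d7f00f, 841af0f, 943e778, a1aaa06, ca89cb3, eacddb8}.
Common ancestors: {161226a, 3d7f00f, 841af0f}.
Among these, 841af0f is not an ancestor of any other common ancestor — it is the merge base.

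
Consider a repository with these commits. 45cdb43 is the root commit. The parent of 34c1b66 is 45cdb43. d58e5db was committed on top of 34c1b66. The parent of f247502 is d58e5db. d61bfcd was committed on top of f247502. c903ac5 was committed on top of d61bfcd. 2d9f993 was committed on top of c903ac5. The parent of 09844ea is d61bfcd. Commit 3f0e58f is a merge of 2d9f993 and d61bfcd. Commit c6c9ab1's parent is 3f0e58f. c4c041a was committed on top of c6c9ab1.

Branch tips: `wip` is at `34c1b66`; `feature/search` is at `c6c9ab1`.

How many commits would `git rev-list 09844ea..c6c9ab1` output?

Reachable from c6c9ab1: {2d9f993, 34c1b66, 3f0e58f, 45cdb43, c6c9ab1, c903ac5, d58e5db, d61bfcd, f247502}.
Reachable from 09844ea: {09844ea, 34c1b66, 45cdb43, d58e5db, d61bfcd, f247502}.
In c6c9ab1's history but not 09844ea's: {2d9f993, 3f0e58f, c6c9ab1, c903ac5} — 4 commits.

4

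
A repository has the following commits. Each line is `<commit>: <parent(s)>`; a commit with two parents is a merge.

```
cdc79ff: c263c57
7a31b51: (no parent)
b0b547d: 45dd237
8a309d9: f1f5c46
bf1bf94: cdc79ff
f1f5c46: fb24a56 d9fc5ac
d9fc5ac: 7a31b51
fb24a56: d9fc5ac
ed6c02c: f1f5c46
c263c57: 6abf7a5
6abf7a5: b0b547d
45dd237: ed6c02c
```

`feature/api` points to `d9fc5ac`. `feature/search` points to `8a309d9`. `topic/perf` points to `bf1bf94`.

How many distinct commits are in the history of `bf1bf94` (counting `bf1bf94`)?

Walking parent pointers from bf1bf94: reachable set = {45dd237, 6abf7a5, 7a31b51, b0b547d, bf1bf94, c263c57, cdc79ff, d9fc5ac, ed6c02c, f1f5c46, fb24a56}.
That is 11 commits.

11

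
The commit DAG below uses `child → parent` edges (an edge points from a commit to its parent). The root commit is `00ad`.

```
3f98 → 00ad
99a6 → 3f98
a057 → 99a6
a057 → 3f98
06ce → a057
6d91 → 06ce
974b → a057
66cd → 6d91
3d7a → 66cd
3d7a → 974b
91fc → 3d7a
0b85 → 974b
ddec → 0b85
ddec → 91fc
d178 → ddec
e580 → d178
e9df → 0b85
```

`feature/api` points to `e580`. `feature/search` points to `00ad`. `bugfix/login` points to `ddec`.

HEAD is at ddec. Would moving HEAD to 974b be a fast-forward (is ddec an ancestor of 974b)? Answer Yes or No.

A fast-forward from ddec to 974b is possible iff ddec is an ancestor of 974b.
Ancestors of 974b: {00ad, 3f98, 974b, 99a6, a057}.
ddec is not among them, so fast-forward is not possible.

No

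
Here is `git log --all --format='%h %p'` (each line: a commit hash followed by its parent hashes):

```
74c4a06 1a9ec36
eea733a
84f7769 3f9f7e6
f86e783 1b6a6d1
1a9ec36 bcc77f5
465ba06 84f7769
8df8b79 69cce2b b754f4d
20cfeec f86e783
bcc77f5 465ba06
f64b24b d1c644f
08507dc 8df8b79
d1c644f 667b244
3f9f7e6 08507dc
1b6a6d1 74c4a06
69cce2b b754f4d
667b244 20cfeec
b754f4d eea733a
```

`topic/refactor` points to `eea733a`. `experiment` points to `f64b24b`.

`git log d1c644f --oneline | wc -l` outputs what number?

16

Walking parent pointers from d1c644f: reachable set = {08507dc, 1a9ec36, 1b6a6d1, 20cfeec, 3f9f7e6, 465ba06, 667b244, 69cce2b, 74c4a06, 84f7769, 8df8b79, b754f4d, bcc77f5, d1c644f, eea733a, f86e783}.
That is 16 commits.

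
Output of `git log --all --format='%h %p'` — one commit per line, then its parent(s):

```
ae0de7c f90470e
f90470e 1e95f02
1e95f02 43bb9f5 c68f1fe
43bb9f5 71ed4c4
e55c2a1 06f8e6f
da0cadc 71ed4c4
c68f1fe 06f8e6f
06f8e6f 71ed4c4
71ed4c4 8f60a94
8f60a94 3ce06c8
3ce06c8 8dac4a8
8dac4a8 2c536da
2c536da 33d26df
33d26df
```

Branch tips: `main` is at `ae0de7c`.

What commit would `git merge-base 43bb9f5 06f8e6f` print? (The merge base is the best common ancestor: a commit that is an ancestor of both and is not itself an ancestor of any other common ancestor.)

71ed4c4

Ancestors of 43bb9f5: {2c536da, 33d26df, 3ce06c8, 43bb9f5, 71ed4c4, 8dac4a8, 8f60a94}.
Ancestors of 06f8e6f: {06f8e6f, 2c536da, 33d26df, 3ce06c8, 71ed4c4, 8dac4a8, 8f60a94}.
Common ancestors: {2c536da, 33d26df, 3ce06c8, 71ed4c4, 8dac4a8, 8f60a94}.
Among these, 71ed4c4 is not an ancestor of any other common ancestor — it is the merge base.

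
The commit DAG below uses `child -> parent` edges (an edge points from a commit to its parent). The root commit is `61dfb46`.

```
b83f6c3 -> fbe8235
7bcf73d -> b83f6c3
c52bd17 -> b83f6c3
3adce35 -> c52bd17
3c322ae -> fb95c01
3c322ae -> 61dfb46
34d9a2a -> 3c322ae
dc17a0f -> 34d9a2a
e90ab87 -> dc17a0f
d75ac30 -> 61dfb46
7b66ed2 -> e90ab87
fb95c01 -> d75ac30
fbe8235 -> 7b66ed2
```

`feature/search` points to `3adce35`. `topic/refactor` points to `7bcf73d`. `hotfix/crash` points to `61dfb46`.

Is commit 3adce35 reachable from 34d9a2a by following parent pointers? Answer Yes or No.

Ancestors of 34d9a2a: {34d9a2a, 3c322ae, 61dfb46, d75ac30, fb95c01}.
3adce35 is not in that set, so it is not an ancestor of 34d9a2a.

No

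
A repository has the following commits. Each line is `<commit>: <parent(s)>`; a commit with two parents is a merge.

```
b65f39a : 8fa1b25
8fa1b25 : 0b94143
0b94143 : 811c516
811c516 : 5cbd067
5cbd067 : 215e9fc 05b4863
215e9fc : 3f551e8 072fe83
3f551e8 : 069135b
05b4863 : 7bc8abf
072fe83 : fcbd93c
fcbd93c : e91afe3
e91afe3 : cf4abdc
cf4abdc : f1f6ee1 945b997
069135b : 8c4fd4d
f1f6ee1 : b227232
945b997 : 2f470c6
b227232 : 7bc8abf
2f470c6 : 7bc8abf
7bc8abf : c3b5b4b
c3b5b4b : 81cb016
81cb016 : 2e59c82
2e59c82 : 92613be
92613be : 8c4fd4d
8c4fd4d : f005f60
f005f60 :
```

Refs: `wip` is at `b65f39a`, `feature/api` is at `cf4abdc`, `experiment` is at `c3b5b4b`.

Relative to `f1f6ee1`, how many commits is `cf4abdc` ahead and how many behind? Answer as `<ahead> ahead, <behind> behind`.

3 ahead, 0 behind

Reachable from cf4abdc: {2e59c82, 2f470c6, 7bc8abf, 81cb016, 8c4fd4d, 92613be, 945b997, b227232, c3b5b4b, cf4abdc, f005f60, f1f6ee1}.
Reachable from f1f6ee1: {2e59c82, 7bc8abf, 81cb016, 8c4fd4d, 92613be, b227232, c3b5b4b, f005f60, f1f6ee1}.
Only in cf4abdc's history (ahead): {2f470c6, 945b997, cf4abdc} — 3.
Only in f1f6ee1's history (behind): {} — 0.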